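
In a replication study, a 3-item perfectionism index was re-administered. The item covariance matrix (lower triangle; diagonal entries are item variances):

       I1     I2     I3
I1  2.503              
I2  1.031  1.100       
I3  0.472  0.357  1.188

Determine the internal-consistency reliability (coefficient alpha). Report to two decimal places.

sum of item variances = 2.503 + 1.100 + 1.188 = 4.791
Σ_{i<j} σ_ij = 1.860
Var(T) = 4.791 + 2 × 1.860 = 8.511
α = (k/(k−1))·(1 − sum of item variances/Var(T)) = (3/2)·(1 − 4.791/8.511) = 0.66

α = 0.66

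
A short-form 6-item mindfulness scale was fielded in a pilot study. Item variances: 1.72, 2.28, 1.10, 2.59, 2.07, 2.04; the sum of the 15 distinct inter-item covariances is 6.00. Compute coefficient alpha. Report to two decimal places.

sum of item variances = 1.72 + 2.28 + 1.10 + 2.59 + 2.07 + 2.04 = 11.80
Sum of distinct covariances = 6.00
Var(T) = sum of item variances + 2·Σcov = 11.80 + 2 × 6.00 = 23.80
α = (6/5)·(1 − 11.80/23.80) = 0.61

α = 0.61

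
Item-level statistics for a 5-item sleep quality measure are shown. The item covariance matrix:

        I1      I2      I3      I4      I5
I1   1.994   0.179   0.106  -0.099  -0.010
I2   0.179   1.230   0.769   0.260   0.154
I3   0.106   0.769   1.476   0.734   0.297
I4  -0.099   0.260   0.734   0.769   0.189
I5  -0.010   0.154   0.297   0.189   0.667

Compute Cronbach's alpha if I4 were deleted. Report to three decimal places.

α = 0.477

Remaining items: I1, I2, I3, I5 (k = 4).
ΣVar(i) = 1.994 + 1.230 + 1.476 + 0.667 = 5.367
σ²_T = 5.367 + 2 × 1.495 = 8.357
α (item deleted) = (4/3)·(1 − 5.367/8.357) = 0.477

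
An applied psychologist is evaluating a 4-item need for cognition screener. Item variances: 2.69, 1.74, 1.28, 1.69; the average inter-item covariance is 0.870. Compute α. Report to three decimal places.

Σσᵢ² = 2.69 + 1.74 + 1.28 + 1.69 = 7.40
Sum of the 6 distinct covariances = 6 × 0.870 = 5.220
total variance = Σσᵢ² + 2·Σcov = 7.40 + 2 × 5.220 = 17.840
α = (4/3)·(1 − 7.40/17.840) = 0.780

α = 0.780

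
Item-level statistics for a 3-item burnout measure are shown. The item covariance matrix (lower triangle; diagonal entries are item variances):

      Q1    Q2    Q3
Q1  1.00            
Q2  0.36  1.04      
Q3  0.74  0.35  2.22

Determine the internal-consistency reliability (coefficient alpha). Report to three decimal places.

coefficient alpha = 0.608

Σσᵢ² = 1.00 + 1.04 + 2.22 = 4.26
Sum of off-diagonal covariances = 1.45
Var(T) = 4.26 + 2 × 1.45 = 7.16
α = (k/(k−1))·(1 − Σσᵢ²/Var(T)) = (3/2)·(1 − 4.26/7.16) = 0.608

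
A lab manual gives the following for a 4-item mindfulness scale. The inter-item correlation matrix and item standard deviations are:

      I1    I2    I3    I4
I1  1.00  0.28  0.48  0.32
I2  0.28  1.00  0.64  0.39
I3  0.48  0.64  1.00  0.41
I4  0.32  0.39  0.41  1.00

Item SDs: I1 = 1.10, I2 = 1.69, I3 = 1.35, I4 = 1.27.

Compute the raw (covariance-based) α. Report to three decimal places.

Σσ²ᵢ = 1.10² + 1.69² + 1.35² + 1.27² = 7.5015
Covariances σ_ij = r_ij · s_i · s_j:
  σ(I1,I2) = 0.28 × 1.10 × 1.69 = 0.5205
  σ(I1,I3) = 0.48 × 1.10 × 1.35 = 0.7128
  σ(I1,I4) = 0.32 × 1.10 × 1.27 = 0.4470
  σ(I2,I3) = 0.64 × 1.69 × 1.35 = 1.4602
  σ(I2,I4) = 0.39 × 1.69 × 1.27 = 0.8371
  σ(I3,I4) = 0.41 × 1.35 × 1.27 = 0.7029
σ²_T = Σσ²ᵢ + 2·Σσ_ij = 7.5015 + 2 × 4.6805 = 16.8625
α = (4/3)·(1 − 7.5015/16.8625) = 0.740

α = 0.740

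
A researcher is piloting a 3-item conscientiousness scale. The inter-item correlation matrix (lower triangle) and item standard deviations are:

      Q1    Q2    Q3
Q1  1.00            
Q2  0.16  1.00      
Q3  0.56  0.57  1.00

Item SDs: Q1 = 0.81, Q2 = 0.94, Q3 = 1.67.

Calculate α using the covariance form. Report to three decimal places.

Σσ²ᵢ = 0.81² + 0.94² + 1.67² = 4.3286
Covariances σ_ij = r_ij · s_i · s_j:
  σ(Q1,Q2) = 0.16 × 0.81 × 0.94 = 0.1218
  σ(Q1,Q3) = 0.56 × 0.81 × 1.67 = 0.7575
  σ(Q2,Q3) = 0.57 × 0.94 × 1.67 = 0.8948
σ²_T = Σσ²ᵢ + 2·Σσ_ij = 4.3286 + 2 × 1.7741 = 7.8768
α = (3/2)·(1 − 4.3286/7.8768) = 0.676

α = 0.676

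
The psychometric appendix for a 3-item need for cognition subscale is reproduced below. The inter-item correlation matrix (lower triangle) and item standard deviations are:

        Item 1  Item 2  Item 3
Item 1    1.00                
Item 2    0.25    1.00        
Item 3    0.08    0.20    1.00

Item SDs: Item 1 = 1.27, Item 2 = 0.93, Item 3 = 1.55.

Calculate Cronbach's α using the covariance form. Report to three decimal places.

α = 0.349

Σσ²ᵢ = 1.27² + 0.93² + 1.55² = 4.8803
Covariances σ_ij = r_ij · s_i · s_j:
  σ(Item 1,Item 2) = 0.25 × 1.27 × 0.93 = 0.2953
  σ(Item 1,Item 3) = 0.08 × 1.27 × 1.55 = 0.1575
  σ(Item 2,Item 3) = 0.20 × 0.93 × 1.55 = 0.2883
σ²_T = Σσ²ᵢ + 2·Σσ_ij = 4.8803 + 2 × 0.7411 = 6.3625
α = (3/2)·(1 − 4.8803/6.3625) = 0.349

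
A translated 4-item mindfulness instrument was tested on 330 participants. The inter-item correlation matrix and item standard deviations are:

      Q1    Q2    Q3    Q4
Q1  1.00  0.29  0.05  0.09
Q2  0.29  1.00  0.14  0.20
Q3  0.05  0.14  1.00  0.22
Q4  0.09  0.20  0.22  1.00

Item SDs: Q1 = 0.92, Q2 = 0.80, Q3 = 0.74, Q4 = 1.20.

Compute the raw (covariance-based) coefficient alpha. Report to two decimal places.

Σσ²ᵢ = 0.92² + 0.80² + 0.74² + 1.20² = 3.4740
Covariances σ_ij = r_ij · s_i · s_j:
  σ(Q1,Q2) = 0.29 × 0.92 × 0.80 = 0.2134
  σ(Q1,Q3) = 0.05 × 0.92 × 0.74 = 0.0340
  σ(Q1,Q4) = 0.09 × 0.92 × 1.20 = 0.0994
  σ(Q2,Q3) = 0.14 × 0.80 × 0.74 = 0.0829
  σ(Q2,Q4) = 0.20 × 0.80 × 1.20 = 0.1920
  σ(Q3,Q4) = 0.22 × 0.74 × 1.20 = 0.1954
σ²_T = Σσ²ᵢ + 2·Σσ_ij = 3.4740 + 2 × 0.8171 = 5.1082
α = (4/3)·(1 − 3.4740/5.1082) = 0.43

coefficient alpha = 0.43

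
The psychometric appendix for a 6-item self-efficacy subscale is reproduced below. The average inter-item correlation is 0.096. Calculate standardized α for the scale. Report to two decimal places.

α = 0.39

Standardized α = k·r̄ / (1 + (k−1)·r̄) = 6 × 0.096 / (1 + 5 × 0.096)
  = 0.5760 / 1.4800 = 0.39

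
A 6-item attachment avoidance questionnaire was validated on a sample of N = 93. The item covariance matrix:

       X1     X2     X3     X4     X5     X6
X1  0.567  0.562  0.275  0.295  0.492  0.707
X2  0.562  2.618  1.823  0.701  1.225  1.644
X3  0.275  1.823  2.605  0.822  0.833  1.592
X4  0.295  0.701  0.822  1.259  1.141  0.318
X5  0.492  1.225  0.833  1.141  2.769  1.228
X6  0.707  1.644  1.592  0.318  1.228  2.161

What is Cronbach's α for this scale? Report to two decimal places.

sum of item variances = 0.567 + 2.618 + 2.605 + 1.259 + 2.769 + 2.161 = 11.979
Sum of the distinct covariances = 13.658
total variance = 11.979 + 2 × 13.658 = 39.295
α = (k/(k−1))·(1 − sum of item variances/total variance) = (6/5)·(1 − 11.979/39.295) = 0.83

α = 0.83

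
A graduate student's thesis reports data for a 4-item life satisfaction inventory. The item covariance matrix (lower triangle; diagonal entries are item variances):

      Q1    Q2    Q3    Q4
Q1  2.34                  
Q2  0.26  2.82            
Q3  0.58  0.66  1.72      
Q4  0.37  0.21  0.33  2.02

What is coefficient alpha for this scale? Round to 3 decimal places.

α = 0.468

Σσᵢ² = 2.34 + 2.82 + 1.72 + 2.02 = 8.90
Σ_{i<j} σ_ij = 2.41
Var(T) = 8.90 + 2 × 2.41 = 13.72
α = (k/(k−1))·(1 − Σσᵢ²/Var(T)) = (4/3)·(1 − 8.90/13.72) = 0.468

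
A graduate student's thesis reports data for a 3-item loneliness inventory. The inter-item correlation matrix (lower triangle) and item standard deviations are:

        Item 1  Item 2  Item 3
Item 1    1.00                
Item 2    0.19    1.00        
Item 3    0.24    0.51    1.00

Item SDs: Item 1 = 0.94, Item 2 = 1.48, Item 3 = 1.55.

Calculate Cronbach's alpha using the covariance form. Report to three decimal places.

Σσ²ᵢ = 0.94² + 1.48² + 1.55² = 5.4765
Covariances σ_ij = r_ij · s_i · s_j:
  σ(Item 1,Item 2) = 0.19 × 0.94 × 1.48 = 0.2643
  σ(Item 1,Item 3) = 0.24 × 0.94 × 1.55 = 0.3497
  σ(Item 2,Item 3) = 0.51 × 1.48 × 1.55 = 1.1699
σ²_T = Σσ²ᵢ + 2·Σσ_ij = 5.4765 + 2 × 1.7839 = 9.0443
α = (3/2)·(1 − 5.4765/9.0443) = 0.592

α = 0.592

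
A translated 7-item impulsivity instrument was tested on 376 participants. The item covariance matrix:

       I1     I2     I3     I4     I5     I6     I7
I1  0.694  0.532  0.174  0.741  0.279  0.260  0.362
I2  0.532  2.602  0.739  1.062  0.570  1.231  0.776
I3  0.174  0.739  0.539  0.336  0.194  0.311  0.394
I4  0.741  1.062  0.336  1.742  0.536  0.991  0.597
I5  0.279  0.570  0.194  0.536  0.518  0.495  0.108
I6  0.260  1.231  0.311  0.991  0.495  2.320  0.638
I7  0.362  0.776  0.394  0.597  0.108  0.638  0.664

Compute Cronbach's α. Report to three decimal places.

sum of item variances = 0.694 + 2.602 + 0.539 + 1.742 + 0.518 + 2.320 + 0.664 = 9.079
Sum of off-diagonal covariances = 11.326
σ²_T = 9.079 + 2 × 11.326 = 31.731
α = (k/(k−1))·(1 − sum of item variances/σ²_T) = (7/6)·(1 − 9.079/31.731) = 0.833

α = 0.833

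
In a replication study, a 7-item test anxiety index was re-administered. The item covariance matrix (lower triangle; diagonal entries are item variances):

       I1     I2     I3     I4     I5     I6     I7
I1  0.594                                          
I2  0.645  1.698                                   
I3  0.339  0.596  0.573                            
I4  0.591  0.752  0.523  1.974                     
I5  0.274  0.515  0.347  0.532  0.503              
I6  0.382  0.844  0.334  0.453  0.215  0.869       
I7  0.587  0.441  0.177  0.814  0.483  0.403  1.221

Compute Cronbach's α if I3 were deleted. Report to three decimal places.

Remaining items: I1, I2, I4, I5, I6, I7 (k = 6).
ΣVar(i) = 0.594 + 1.698 + 1.974 + 0.503 + 0.869 + 1.221 = 6.859
Var(T) = 6.859 + 2 × 7.931 = 22.721
α (item deleted) = (6/5)·(1 − 6.859/22.721) = 0.838

α = 0.838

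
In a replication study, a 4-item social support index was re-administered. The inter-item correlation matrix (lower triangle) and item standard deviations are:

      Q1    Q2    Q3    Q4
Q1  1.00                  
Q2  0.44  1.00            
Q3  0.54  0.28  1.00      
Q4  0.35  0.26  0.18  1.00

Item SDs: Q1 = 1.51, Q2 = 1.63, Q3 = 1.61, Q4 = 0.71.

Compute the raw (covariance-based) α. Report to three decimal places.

Σσ²ᵢ = 1.51² + 1.63² + 1.61² + 0.71² = 8.0332
Covariances σ_ij = r_ij · s_i · s_j:
  σ(Q1,Q2) = 0.44 × 1.51 × 1.63 = 1.0830
  σ(Q1,Q3) = 0.54 × 1.51 × 1.61 = 1.3128
  σ(Q1,Q4) = 0.35 × 1.51 × 0.71 = 0.3752
  σ(Q2,Q3) = 0.28 × 1.63 × 1.61 = 0.7348
  σ(Q2,Q4) = 0.26 × 1.63 × 0.71 = 0.3009
  σ(Q3,Q4) = 0.18 × 1.61 × 0.71 = 0.2058
σ²_T = Σσ²ᵢ + 2·Σσ_ij = 8.0332 + 2 × 4.0125 = 16.0582
α = (4/3)·(1 − 8.0332/16.0582) = 0.666

α = 0.666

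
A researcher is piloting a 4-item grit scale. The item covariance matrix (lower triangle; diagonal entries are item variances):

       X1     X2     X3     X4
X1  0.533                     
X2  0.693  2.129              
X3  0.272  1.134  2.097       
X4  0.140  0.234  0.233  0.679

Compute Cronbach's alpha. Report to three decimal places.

α = 0.665

Σσ²ᵢ = 0.533 + 2.129 + 2.097 + 0.679 = 5.438
Sum of the distinct covariances = 2.706
total variance = 5.438 + 2 × 2.706 = 10.850
α = (k/(k−1))·(1 − Σσ²ᵢ/total variance) = (4/3)·(1 − 5.438/10.850) = 0.665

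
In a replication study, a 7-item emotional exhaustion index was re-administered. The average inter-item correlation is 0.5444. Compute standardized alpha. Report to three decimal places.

Standardized α = k·r̄ / (1 + (k−1)·r̄) = 7 × 0.5444 / (1 + 6 × 0.5444)
  = 3.8108 / 4.2664 = 0.893

standardized alpha = 0.893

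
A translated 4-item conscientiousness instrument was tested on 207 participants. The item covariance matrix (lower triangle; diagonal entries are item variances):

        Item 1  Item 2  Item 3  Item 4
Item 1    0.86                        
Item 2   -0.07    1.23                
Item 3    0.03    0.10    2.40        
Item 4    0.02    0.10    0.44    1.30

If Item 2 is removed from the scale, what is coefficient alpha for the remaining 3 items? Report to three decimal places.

Remaining items: Item 1, Item 3, Item 4 (k = 3).
Σσ²ᵢ = 0.86 + 2.40 + 1.30 = 4.56
σ²_total = 4.56 + 2 × 0.49 = 5.54
α (item deleted) = (3/2)·(1 − 4.56/5.54) = 0.265

α = 0.265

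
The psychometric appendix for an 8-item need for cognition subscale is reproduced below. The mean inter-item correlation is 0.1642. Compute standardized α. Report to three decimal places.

Standardized α = k·r̄ / (1 + (k−1)·r̄) = 8 × 0.1642 / (1 + 7 × 0.1642)
  = 1.3136 / 2.1494 = 0.611

standardized α = 0.611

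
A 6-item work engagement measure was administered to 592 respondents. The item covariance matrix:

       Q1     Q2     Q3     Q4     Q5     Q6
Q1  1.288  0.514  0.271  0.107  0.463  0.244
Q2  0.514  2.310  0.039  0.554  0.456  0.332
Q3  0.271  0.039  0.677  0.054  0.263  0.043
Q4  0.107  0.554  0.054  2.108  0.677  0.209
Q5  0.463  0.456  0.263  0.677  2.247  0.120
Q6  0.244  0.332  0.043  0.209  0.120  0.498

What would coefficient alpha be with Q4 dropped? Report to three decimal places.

α = 0.549

Remaining items: Q1, Q2, Q3, Q5, Q6 (k = 5).
ΣVar(i) = 1.288 + 2.310 + 0.677 + 2.247 + 0.498 = 7.020
σ²_total = 7.020 + 2 × 2.745 = 12.510
α (item deleted) = (5/4)·(1 − 7.020/12.510) = 0.549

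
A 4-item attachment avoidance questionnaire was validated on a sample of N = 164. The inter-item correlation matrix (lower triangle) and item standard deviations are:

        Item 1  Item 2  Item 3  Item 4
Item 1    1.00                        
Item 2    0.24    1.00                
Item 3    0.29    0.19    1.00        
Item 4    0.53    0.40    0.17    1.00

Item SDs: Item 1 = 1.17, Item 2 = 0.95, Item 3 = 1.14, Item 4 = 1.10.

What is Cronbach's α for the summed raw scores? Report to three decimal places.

α = 0.635

Σσ²ᵢ = 1.17² + 0.95² + 1.14² + 1.10² = 4.7810
Covariances σ_ij = r_ij · s_i · s_j:
  σ(Item 1,Item 2) = 0.24 × 1.17 × 0.95 = 0.2668
  σ(Item 1,Item 3) = 0.29 × 1.17 × 1.14 = 0.3868
  σ(Item 1,Item 4) = 0.53 × 1.17 × 1.10 = 0.6821
  σ(Item 2,Item 3) = 0.19 × 0.95 × 1.14 = 0.2058
  σ(Item 2,Item 4) = 0.40 × 0.95 × 1.10 = 0.4180
  σ(Item 3,Item 4) = 0.17 × 1.14 × 1.10 = 0.2132
σ²_T = Σσ²ᵢ + 2·Σσ_ij = 4.7810 + 2 × 2.1727 = 9.1264
α = (4/3)·(1 − 4.7810/9.1264) = 0.635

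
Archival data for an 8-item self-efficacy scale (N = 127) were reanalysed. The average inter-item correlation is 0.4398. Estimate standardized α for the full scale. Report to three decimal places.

standardized α = 0.863

Standardized α = k·r̄ / (1 + (k−1)·r̄) = 8 × 0.4398 / (1 + 7 × 0.4398)
  = 3.5184 / 4.0786 = 0.863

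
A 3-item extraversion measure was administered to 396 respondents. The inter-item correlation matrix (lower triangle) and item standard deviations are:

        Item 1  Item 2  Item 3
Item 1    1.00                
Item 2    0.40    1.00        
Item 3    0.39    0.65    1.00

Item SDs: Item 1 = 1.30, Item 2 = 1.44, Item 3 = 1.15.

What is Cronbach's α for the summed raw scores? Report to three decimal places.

α = 0.730

Σσ²ᵢ = 1.30² + 1.44² + 1.15² = 5.0861
Covariances σ_ij = r_ij · s_i · s_j:
  σ(Item 1,Item 2) = 0.40 × 1.30 × 1.44 = 0.7488
  σ(Item 1,Item 3) = 0.39 × 1.30 × 1.15 = 0.5830
  σ(Item 2,Item 3) = 0.65 × 1.44 × 1.15 = 1.0764
σ²_T = Σσ²ᵢ + 2·Σσ_ij = 5.0861 + 2 × 2.4082 = 9.9025
α = (3/2)·(1 − 5.0861/9.9025) = 0.730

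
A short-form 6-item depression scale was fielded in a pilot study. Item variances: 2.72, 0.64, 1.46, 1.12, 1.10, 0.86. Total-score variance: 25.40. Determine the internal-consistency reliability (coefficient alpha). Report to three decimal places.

α = 0.827

ΣVar(i) = 2.72 + 0.64 + 1.46 + 1.12 + 1.10 + 0.86 = 7.90
α = (k/(k−1))·(1 − ΣVar(i)/σ²_total) = (6/5)·(1 − 7.90/25.40) = 0.827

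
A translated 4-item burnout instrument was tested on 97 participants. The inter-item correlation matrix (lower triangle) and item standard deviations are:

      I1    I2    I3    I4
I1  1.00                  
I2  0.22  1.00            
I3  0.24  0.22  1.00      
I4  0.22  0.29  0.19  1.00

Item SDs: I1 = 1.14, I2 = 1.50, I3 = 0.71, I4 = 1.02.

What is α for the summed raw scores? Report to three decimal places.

Σσ²ᵢ = 1.14² + 1.50² + 0.71² + 1.02² = 5.0941
Covariances σ_ij = r_ij · s_i · s_j:
  σ(I1,I2) = 0.22 × 1.14 × 1.50 = 0.3762
  σ(I1,I3) = 0.24 × 1.14 × 0.71 = 0.1943
  σ(I1,I4) = 0.22 × 1.14 × 1.02 = 0.2558
  σ(I2,I3) = 0.22 × 1.50 × 0.71 = 0.2343
  σ(I2,I4) = 0.29 × 1.50 × 1.02 = 0.4437
  σ(I3,I4) = 0.19 × 0.71 × 1.02 = 0.1376
σ²_T = Σσ²ᵢ + 2·Σσ_ij = 5.0941 + 2 × 1.6419 = 8.3779
α = (4/3)·(1 − 5.0941/8.3779) = 0.523

α = 0.523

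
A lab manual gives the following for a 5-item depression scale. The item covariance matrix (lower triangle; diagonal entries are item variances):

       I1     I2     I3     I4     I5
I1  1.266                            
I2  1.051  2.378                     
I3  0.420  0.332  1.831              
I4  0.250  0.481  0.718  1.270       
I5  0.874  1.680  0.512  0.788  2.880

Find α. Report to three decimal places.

α = 0.745

sum of item variances = 1.266 + 2.378 + 1.831 + 1.270 + 2.880 = 9.625
Sum of off-diagonal covariances = 7.106
σ²_T = 9.625 + 2 × 7.106 = 23.837
α = (k/(k−1))·(1 − sum of item variances/σ²_T) = (5/4)·(1 − 9.625/23.837) = 0.745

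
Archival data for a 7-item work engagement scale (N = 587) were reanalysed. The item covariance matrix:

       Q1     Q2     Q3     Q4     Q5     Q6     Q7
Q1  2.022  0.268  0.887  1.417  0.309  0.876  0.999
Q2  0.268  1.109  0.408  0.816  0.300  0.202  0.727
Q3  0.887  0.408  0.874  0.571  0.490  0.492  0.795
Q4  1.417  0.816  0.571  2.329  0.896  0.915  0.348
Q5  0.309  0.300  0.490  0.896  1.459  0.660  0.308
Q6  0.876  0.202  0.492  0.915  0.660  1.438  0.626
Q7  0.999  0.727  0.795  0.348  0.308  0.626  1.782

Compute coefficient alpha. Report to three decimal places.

Σσᵢ² = 2.022 + 1.109 + 0.874 + 2.329 + 1.459 + 1.438 + 1.782 = 11.013
Sum of off-diagonal covariances = 13.310
total variance = 11.013 + 2 × 13.310 = 37.633
α = (k/(k−1))·(1 − Σσᵢ²/total variance) = (7/6)·(1 − 11.013/37.633) = 0.825

coefficient alpha = 0.825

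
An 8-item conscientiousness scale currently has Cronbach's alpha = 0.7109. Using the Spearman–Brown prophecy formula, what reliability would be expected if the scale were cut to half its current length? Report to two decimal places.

Length factor m = 1/2
α' = m·α / (1 − (1−m)·α)
   = 1/2 × 0.7109 / (1 − (1 − 1/2) × 0.7109)
   = 0.3554 / 0.6445 = 0.55

predicted reliability = 0.55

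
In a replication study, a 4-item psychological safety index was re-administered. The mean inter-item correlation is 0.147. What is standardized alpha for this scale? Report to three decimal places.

Standardized α = k·r̄ / (1 + (k−1)·r̄) = 4 × 0.147 / (1 + 3 × 0.147)
  = 0.5880 / 1.4410 = 0.408

α = 0.408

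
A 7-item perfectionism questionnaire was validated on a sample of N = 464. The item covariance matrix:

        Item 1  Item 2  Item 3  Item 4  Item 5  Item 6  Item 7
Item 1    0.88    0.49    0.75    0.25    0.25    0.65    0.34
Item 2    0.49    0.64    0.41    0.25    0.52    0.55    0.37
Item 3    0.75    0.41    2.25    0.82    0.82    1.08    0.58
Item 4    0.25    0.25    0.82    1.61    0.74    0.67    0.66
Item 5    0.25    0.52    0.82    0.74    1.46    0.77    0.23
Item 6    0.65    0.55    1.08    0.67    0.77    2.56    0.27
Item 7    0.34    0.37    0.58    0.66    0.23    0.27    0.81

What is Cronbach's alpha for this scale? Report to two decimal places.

sum of item variances = 0.88 + 0.64 + 2.25 + 1.61 + 1.46 + 2.56 + 0.81 = 10.21
Σ_{i<j} σ_ij = 11.47
σ²_total = 10.21 + 2 × 11.47 = 33.15
α = (k/(k−1))·(1 − sum of item variances/σ²_total) = (7/6)·(1 − 10.21/33.15) = 0.81

α = 0.81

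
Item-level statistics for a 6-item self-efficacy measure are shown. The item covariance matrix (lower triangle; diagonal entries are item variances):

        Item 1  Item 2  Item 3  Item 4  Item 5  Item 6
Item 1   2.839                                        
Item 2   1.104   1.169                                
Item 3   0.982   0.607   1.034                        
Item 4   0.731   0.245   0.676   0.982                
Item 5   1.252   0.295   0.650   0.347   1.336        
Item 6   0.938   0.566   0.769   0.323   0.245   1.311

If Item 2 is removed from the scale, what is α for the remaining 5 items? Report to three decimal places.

Remaining items: Item 1, Item 3, Item 4, Item 5, Item 6 (k = 5).
Σσ²ᵢ = 2.839 + 1.034 + 0.982 + 1.336 + 1.311 = 7.502
Var(T) = 7.502 + 2 × 6.913 = 21.328
α (item deleted) = (5/4)·(1 − 7.502/21.328) = 0.810

α = 0.810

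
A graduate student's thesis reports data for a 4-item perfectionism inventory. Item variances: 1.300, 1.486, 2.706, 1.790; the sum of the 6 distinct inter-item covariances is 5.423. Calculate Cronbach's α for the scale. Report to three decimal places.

Σσᵢ² = 1.300 + 1.486 + 2.706 + 1.790 = 7.282
Sum of distinct covariances = 5.423
total variance = Σσᵢ² + 2·Σcov = 7.282 + 2 × 5.423 = 18.128
α = (4/3)·(1 − 7.282/18.128) = 0.798

α = 0.798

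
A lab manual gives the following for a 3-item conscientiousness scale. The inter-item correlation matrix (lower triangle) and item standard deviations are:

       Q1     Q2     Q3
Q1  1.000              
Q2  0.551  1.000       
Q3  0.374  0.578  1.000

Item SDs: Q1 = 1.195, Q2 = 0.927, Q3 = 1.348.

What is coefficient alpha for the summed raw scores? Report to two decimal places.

α = 0.73

Σσ²ᵢ = 1.195² + 0.927² + 1.348² = 4.1045
Covariances σ_ij = r_ij · s_i · s_j:
  σ(Q1,Q2) = 0.551 × 1.195 × 0.927 = 0.6104
  σ(Q1,Q3) = 0.374 × 1.195 × 1.348 = 0.6025
  σ(Q2,Q3) = 0.578 × 0.927 × 1.348 = 0.7223
σ²_T = Σσ²ᵢ + 2·Σσ_ij = 4.1045 + 2 × 1.9352 = 7.9749
α = (3/2)·(1 − 4.1045/7.9749) = 0.73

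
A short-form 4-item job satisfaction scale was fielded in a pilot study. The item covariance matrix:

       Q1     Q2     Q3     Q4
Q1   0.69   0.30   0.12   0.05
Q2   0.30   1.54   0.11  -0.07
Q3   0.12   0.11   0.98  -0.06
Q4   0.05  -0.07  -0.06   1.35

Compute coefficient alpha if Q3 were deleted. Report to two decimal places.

α = 0.20

Remaining items: Q1, Q2, Q4 (k = 3).
ΣVar(i) = 0.69 + 1.54 + 1.35 = 3.58
σ²_T = 3.58 + 2 × 0.28 = 4.14
α (item deleted) = (3/2)·(1 − 3.58/4.14) = 0.20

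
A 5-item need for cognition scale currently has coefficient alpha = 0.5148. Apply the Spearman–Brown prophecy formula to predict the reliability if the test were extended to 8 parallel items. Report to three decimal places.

predicted reliability = 0.629

Length factor m = 8/5 = 1.6000
α' = m·α / (1 + (m−1)·α)
   = 8/5 × 0.5148 / (1 + (8/5 − 1) × 0.5148)
   = 0.8237 / 1.3089 = 0.629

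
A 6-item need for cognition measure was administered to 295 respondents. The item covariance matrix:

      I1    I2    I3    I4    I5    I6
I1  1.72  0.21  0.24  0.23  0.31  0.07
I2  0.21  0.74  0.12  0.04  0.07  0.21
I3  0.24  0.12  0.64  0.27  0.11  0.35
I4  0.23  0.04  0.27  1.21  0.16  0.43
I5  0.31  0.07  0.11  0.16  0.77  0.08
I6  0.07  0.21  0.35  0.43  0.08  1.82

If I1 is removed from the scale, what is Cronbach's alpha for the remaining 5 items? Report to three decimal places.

Cronbach's alpha = 0.519

Remaining items: I2, I3, I4, I5, I6 (k = 5).
Σσᵢ² = 0.74 + 0.64 + 1.21 + 0.77 + 1.82 = 5.18
σ²_total = 5.18 + 2 × 1.84 = 8.86
α (item deleted) = (5/4)·(1 − 5.18/8.86) = 0.519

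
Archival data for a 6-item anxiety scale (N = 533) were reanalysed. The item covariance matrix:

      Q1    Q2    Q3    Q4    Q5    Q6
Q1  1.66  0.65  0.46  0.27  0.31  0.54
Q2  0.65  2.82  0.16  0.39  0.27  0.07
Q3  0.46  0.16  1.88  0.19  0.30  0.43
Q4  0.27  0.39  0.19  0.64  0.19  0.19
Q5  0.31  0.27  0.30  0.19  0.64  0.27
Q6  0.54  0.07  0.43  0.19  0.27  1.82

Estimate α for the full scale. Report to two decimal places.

Σσ²ᵢ = 1.66 + 2.82 + 1.88 + 0.64 + 0.64 + 1.82 = 9.46
Σ_{i<j} σ_ij = 4.69
σ²_T = 9.46 + 2 × 4.69 = 18.84
α = (k/(k−1))·(1 − Σσ²ᵢ/σ²_T) = (6/5)·(1 − 9.46/18.84) = 0.60

α = 0.60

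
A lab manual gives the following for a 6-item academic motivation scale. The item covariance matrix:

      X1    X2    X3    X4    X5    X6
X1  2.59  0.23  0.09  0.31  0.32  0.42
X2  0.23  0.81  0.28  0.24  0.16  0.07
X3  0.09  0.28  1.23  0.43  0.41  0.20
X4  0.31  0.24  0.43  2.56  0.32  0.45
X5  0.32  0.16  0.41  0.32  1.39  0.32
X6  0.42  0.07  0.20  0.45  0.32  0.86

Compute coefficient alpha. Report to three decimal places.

Σσᵢ² = 2.59 + 0.81 + 1.23 + 2.56 + 1.39 + 0.86 = 9.44
Sum of the distinct covariances = 4.25
total variance = 9.44 + 2 × 4.25 = 17.94
α = (k/(k−1))·(1 − Σσᵢ²/total variance) = (6/5)·(1 − 9.44/17.94) = 0.569

coefficient alpha = 0.569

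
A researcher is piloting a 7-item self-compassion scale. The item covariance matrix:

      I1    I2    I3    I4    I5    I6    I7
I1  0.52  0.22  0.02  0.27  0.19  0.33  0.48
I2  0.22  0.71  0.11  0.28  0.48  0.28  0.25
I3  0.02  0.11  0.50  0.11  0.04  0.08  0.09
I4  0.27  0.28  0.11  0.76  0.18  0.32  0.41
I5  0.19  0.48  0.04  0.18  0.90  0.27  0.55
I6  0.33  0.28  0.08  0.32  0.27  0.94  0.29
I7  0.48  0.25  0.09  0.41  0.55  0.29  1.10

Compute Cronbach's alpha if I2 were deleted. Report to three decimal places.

Cronbach's alpha = 0.727

Remaining items: I1, I3, I4, I5, I6, I7 (k = 6).
Σσᵢ² = 0.52 + 0.50 + 0.76 + 0.90 + 0.94 + 1.10 = 4.72
total variance = 4.72 + 2 × 3.63 = 11.98
α (item deleted) = (6/5)·(1 − 4.72/11.98) = 0.727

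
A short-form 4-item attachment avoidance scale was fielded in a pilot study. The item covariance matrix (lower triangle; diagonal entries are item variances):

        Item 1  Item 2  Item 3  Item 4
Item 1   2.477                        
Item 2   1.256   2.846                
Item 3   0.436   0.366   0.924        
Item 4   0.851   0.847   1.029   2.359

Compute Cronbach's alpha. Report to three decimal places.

ΣVar(i) = 2.477 + 2.846 + 0.924 + 2.359 = 8.606
Sum of the distinct covariances = 4.785
Var(T) = 8.606 + 2 × 4.785 = 18.176
α = (k/(k−1))·(1 − ΣVar(i)/Var(T)) = (4/3)·(1 − 8.606/18.176) = 0.702

α = 0.702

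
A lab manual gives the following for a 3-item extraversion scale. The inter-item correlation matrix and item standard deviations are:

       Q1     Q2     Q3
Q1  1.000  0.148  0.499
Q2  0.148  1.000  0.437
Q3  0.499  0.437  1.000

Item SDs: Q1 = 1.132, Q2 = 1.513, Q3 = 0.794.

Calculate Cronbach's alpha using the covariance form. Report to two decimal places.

Σσ²ᵢ = 1.132² + 1.513² + 0.794² = 4.2010
Covariances σ_ij = r_ij · s_i · s_j:
  σ(Q1,Q2) = 0.148 × 1.132 × 1.513 = 0.2535
  σ(Q1,Q3) = 0.499 × 1.132 × 0.794 = 0.4485
  σ(Q2,Q3) = 0.437 × 1.513 × 0.794 = 0.5250
σ²_T = Σσ²ᵢ + 2·Σσ_ij = 4.2010 + 2 × 1.2270 = 6.6550
α = (3/2)·(1 − 4.2010/6.6550) = 0.55

α = 0.55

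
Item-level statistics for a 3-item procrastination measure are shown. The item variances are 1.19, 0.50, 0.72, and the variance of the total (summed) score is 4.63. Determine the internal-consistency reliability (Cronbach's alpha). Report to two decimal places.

α = 0.72

Σσ²ᵢ = 1.19 + 0.50 + 0.72 = 2.41
α = (k/(k−1))·(1 − Σσ²ᵢ/total variance) = (3/2)·(1 − 2.41/4.63) = 0.72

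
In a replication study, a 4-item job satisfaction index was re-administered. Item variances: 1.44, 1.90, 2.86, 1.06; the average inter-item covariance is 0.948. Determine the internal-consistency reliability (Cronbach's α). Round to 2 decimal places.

α = 0.81

sum of item variances = 1.44 + 1.90 + 2.86 + 1.06 = 7.26
Sum of the 6 distinct covariances = 6 × 0.948 = 5.688
total variance = sum of item variances + 2·Σcov = 7.26 + 2 × 5.688 = 18.636
α = (4/3)·(1 − 7.26/18.636) = 0.81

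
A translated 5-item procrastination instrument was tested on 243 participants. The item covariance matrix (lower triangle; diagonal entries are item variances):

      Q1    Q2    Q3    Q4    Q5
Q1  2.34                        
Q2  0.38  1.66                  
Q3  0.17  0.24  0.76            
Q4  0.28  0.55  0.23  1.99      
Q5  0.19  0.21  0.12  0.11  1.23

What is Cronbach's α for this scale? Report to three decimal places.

sum of item variances = 2.34 + 1.66 + 0.76 + 1.99 + 1.23 = 7.98
Σ_{i<j} σ_ij = 2.48
total variance = 7.98 + 2 × 2.48 = 12.94
α = (k/(k−1))·(1 − sum of item variances/total variance) = (5/4)·(1 − 7.98/12.94) = 0.479

Cronbach's α = 0.479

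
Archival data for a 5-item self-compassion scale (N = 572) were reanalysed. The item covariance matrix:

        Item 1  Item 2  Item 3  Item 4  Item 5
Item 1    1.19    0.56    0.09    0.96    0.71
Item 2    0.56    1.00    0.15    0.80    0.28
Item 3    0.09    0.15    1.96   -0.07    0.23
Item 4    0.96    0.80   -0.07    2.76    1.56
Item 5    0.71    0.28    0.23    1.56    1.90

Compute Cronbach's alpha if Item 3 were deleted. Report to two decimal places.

Remaining items: Item 1, Item 2, Item 4, Item 5 (k = 4).
ΣVar(i) = 1.19 + 1.00 + 2.76 + 1.90 = 6.85
Var(T) = 6.85 + 2 × 4.87 = 16.59
α (item deleted) = (4/3)·(1 − 6.85/16.59) = 0.78

α = 0.78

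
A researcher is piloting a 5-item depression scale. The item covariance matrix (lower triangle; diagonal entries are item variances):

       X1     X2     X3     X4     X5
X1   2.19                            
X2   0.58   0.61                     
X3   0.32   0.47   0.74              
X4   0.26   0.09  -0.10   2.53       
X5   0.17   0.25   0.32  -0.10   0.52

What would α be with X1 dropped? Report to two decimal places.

Remaining items: X2, X3, X4, X5 (k = 4).
sum of item variances = 0.61 + 0.74 + 2.53 + 0.52 = 4.40
Var(T) = 4.40 + 2 × 0.93 = 6.26
α (item deleted) = (4/3)·(1 − 4.40/6.26) = 0.40

α = 0.40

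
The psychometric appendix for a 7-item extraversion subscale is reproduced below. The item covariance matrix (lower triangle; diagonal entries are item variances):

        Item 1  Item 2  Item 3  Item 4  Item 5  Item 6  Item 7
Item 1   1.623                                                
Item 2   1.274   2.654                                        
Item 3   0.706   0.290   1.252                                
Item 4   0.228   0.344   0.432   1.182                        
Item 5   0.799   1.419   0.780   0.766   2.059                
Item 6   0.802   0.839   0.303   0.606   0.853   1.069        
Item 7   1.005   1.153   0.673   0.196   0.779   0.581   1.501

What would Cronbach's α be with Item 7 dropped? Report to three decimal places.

α = 0.816

Remaining items: Item 1, Item 2, Item 3, Item 4, Item 5, Item 6 (k = 6).
ΣVar(i) = 1.623 + 2.654 + 1.252 + 1.182 + 2.059 + 1.069 = 9.839
total variance = 9.839 + 2 × 10.441 = 30.721
α (item deleted) = (6/5)·(1 − 9.839/30.721) = 0.816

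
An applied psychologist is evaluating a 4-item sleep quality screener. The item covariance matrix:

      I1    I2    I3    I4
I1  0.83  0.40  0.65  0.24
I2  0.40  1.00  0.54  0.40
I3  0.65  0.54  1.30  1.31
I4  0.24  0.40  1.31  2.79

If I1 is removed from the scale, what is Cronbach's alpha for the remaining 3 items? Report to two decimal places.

Remaining items: I2, I3, I4 (k = 3).
sum of item variances = 1.00 + 1.30 + 2.79 = 5.09
Var(T) = 5.09 + 2 × 2.25 = 9.59
α (item deleted) = (3/2)·(1 − 5.09/9.59) = 0.70

Cronbach's alpha = 0.70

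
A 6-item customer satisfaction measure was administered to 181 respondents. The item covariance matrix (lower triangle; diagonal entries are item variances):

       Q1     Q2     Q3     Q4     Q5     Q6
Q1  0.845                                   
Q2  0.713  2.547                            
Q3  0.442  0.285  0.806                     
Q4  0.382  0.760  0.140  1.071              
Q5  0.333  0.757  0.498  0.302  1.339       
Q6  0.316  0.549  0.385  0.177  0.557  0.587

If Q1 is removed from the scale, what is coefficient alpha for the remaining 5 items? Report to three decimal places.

Remaining items: Q2, Q3, Q4, Q5, Q6 (k = 5).
sum of item variances = 2.547 + 0.806 + 1.071 + 1.339 + 0.587 = 6.350
σ²_total = 6.350 + 2 × 4.410 = 15.170
α (item deleted) = (5/4)·(1 − 6.350/15.170) = 0.727

α = 0.727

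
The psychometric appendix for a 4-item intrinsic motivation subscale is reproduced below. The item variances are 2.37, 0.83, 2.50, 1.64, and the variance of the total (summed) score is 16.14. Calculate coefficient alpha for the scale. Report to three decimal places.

sum of item variances = 2.37 + 0.83 + 2.50 + 1.64 = 7.34
α = (k/(k−1))·(1 − sum of item variances/Var(T)) = (4/3)·(1 − 7.34/16.14) = 0.727

coefficient alpha = 0.727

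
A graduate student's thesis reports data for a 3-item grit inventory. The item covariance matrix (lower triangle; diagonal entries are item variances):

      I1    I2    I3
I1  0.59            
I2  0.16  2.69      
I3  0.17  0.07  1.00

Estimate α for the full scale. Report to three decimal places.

ΣVar(i) = 0.59 + 2.69 + 1.00 = 4.28
Sum of the distinct covariances = 0.40
σ²_total = 4.28 + 2 × 0.40 = 5.08
α = (k/(k−1))·(1 − ΣVar(i)/σ²_total) = (3/2)·(1 − 4.28/5.08) = 0.236

α = 0.236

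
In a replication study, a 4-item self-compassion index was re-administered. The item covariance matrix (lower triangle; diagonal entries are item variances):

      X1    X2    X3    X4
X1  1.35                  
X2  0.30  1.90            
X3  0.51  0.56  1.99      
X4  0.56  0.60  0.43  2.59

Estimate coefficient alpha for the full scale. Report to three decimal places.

coefficient alpha = 0.574

sum of item variances = 1.35 + 1.90 + 1.99 + 2.59 = 7.83
Σ_{i<j} σ_ij = 2.96
total variance = 7.83 + 2 × 2.96 = 13.75
α = (k/(k−1))·(1 − sum of item variances/total variance) = (4/3)·(1 − 7.83/13.75) = 0.574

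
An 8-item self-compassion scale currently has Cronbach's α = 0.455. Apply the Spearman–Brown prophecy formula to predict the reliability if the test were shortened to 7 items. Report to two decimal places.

predicted reliability = 0.42

Length factor m = 7/8 = 0.8750
α' = m·α / (1 − (1−m)·α)
   = 7/8 × 0.455 / (1 − (1 − 7/8) × 0.455)
   = 0.3981 / 0.9431 = 0.42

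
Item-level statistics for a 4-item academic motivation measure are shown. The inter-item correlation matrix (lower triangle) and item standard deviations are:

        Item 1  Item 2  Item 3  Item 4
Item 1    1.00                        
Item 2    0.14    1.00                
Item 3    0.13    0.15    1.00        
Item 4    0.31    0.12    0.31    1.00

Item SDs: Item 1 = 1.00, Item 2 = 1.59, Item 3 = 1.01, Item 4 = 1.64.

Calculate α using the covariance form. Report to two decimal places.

α = 0.46

Σσ²ᵢ = 1.00² + 1.59² + 1.01² + 1.64² = 7.2378
Covariances σ_ij = r_ij · s_i · s_j:
  σ(Item 1,Item 2) = 0.14 × 1.00 × 1.59 = 0.2226
  σ(Item 1,Item 3) = 0.13 × 1.00 × 1.01 = 0.1313
  σ(Item 1,Item 4) = 0.31 × 1.00 × 1.64 = 0.5084
  σ(Item 2,Item 3) = 0.15 × 1.59 × 1.01 = 0.2409
  σ(Item 2,Item 4) = 0.12 × 1.59 × 1.64 = 0.3129
  σ(Item 3,Item 4) = 0.31 × 1.01 × 1.64 = 0.5135
σ²_T = Σσ²ᵢ + 2·Σσ_ij = 7.2378 + 2 × 1.9296 = 11.0970
α = (4/3)·(1 − 7.2378/11.0970) = 0.46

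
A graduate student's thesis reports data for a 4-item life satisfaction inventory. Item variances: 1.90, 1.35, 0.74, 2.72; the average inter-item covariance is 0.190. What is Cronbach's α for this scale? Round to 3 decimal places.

Cronbach's α = 0.338

ΣVar(i) = 1.90 + 1.35 + 0.74 + 2.72 = 6.71
Sum of the 6 distinct covariances = 6 × 0.190 = 1.140
Var(T) = ΣVar(i) + 2·Σcov = 6.71 + 2 × 1.140 = 8.990
α = (4/3)·(1 − 6.71/8.990) = 0.338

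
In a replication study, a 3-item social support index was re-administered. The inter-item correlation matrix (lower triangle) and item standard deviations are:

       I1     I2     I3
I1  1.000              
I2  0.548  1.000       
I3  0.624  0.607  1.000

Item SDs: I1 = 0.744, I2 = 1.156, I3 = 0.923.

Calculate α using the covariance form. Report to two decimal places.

α = 0.80

Σσ²ᵢ = 0.744² + 1.156² + 0.923² = 2.7418
Covariances σ_ij = r_ij · s_i · s_j:
  σ(I1,I2) = 0.548 × 0.744 × 1.156 = 0.4713
  σ(I1,I3) = 0.624 × 0.744 × 0.923 = 0.4285
  σ(I2,I3) = 0.607 × 1.156 × 0.923 = 0.6477
σ²_T = Σσ²ᵢ + 2·Σσ_ij = 2.7418 + 2 × 1.5475 = 5.8368
α = (3/2)·(1 − 2.7418/5.8368) = 0.80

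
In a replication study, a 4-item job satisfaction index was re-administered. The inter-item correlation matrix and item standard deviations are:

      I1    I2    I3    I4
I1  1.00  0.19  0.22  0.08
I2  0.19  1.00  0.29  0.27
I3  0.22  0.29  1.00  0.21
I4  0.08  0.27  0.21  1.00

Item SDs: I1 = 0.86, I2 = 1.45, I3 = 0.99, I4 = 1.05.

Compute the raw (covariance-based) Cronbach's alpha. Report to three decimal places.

Σσ²ᵢ = 0.86² + 1.45² + 0.99² + 1.05² = 4.9247
Covariances σ_ij = r_ij · s_i · s_j:
  σ(I1,I2) = 0.19 × 0.86 × 1.45 = 0.2369
  σ(I1,I3) = 0.22 × 0.86 × 0.99 = 0.1873
  σ(I1,I4) = 0.08 × 0.86 × 1.05 = 0.0722
  σ(I2,I3) = 0.29 × 1.45 × 0.99 = 0.4163
  σ(I2,I4) = 0.27 × 1.45 × 1.05 = 0.4111
  σ(I3,I4) = 0.21 × 0.99 × 1.05 = 0.2183
σ²_T = Σσ²ᵢ + 2·Σσ_ij = 4.9247 + 2 × 1.5421 = 8.0089
α = (4/3)·(1 − 4.9247/8.0089) = 0.513

Cronbach's alpha = 0.513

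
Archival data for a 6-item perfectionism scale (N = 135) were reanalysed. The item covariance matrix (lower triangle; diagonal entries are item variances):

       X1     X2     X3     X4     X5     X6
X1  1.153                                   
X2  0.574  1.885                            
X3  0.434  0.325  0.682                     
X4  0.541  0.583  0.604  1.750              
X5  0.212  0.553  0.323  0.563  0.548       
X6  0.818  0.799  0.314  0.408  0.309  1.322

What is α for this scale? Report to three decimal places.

α = 0.801

Σσᵢ² = 1.153 + 1.885 + 0.682 + 1.750 + 0.548 + 1.322 = 7.340
Sum of the distinct covariances = 7.360
σ²_total = 7.340 + 2 × 7.360 = 22.060
α = (k/(k−1))·(1 − Σσᵢ²/σ²_total) = (6/5)·(1 − 7.340/22.060) = 0.801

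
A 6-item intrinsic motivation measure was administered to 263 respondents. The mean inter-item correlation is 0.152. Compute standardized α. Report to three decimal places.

Standardized α = k·r̄ / (1 + (k−1)·r̄) = 6 × 0.152 / (1 + 5 × 0.152)
  = 0.9120 / 1.7600 = 0.518

α = 0.518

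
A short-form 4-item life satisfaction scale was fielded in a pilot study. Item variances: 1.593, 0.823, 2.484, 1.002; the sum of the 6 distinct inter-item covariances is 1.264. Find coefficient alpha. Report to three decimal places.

ΣVar(i) = 1.593 + 0.823 + 2.484 + 1.002 = 5.902
Sum of distinct covariances = 1.264
σ²_total = ΣVar(i) + 2·Σcov = 5.902 + 2 × 1.264 = 8.430
α = (4/3)·(1 − 5.902/8.430) = 0.400

α = 0.400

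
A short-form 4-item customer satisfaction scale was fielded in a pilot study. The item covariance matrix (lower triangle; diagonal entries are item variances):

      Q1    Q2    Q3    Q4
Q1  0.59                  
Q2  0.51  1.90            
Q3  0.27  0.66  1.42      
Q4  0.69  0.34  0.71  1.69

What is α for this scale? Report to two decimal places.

α = 0.71

ΣVar(i) = 0.59 + 1.90 + 1.42 + 1.69 = 5.60
Sum of the distinct covariances = 3.18
total variance = 5.60 + 2 × 3.18 = 11.96
α = (k/(k−1))·(1 − ΣVar(i)/total variance) = (4/3)·(1 − 5.60/11.96) = 0.71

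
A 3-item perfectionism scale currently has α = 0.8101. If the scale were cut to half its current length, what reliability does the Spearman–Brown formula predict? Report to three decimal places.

Length factor m = 1/2
α' = m·α / (1 − (1−m)·α)
   = 1/2 × 0.8101 / (1 − (1 − 1/2) × 0.8101)
   = 0.4051 / 0.5949 = 0.681

predicted reliability = 0.681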